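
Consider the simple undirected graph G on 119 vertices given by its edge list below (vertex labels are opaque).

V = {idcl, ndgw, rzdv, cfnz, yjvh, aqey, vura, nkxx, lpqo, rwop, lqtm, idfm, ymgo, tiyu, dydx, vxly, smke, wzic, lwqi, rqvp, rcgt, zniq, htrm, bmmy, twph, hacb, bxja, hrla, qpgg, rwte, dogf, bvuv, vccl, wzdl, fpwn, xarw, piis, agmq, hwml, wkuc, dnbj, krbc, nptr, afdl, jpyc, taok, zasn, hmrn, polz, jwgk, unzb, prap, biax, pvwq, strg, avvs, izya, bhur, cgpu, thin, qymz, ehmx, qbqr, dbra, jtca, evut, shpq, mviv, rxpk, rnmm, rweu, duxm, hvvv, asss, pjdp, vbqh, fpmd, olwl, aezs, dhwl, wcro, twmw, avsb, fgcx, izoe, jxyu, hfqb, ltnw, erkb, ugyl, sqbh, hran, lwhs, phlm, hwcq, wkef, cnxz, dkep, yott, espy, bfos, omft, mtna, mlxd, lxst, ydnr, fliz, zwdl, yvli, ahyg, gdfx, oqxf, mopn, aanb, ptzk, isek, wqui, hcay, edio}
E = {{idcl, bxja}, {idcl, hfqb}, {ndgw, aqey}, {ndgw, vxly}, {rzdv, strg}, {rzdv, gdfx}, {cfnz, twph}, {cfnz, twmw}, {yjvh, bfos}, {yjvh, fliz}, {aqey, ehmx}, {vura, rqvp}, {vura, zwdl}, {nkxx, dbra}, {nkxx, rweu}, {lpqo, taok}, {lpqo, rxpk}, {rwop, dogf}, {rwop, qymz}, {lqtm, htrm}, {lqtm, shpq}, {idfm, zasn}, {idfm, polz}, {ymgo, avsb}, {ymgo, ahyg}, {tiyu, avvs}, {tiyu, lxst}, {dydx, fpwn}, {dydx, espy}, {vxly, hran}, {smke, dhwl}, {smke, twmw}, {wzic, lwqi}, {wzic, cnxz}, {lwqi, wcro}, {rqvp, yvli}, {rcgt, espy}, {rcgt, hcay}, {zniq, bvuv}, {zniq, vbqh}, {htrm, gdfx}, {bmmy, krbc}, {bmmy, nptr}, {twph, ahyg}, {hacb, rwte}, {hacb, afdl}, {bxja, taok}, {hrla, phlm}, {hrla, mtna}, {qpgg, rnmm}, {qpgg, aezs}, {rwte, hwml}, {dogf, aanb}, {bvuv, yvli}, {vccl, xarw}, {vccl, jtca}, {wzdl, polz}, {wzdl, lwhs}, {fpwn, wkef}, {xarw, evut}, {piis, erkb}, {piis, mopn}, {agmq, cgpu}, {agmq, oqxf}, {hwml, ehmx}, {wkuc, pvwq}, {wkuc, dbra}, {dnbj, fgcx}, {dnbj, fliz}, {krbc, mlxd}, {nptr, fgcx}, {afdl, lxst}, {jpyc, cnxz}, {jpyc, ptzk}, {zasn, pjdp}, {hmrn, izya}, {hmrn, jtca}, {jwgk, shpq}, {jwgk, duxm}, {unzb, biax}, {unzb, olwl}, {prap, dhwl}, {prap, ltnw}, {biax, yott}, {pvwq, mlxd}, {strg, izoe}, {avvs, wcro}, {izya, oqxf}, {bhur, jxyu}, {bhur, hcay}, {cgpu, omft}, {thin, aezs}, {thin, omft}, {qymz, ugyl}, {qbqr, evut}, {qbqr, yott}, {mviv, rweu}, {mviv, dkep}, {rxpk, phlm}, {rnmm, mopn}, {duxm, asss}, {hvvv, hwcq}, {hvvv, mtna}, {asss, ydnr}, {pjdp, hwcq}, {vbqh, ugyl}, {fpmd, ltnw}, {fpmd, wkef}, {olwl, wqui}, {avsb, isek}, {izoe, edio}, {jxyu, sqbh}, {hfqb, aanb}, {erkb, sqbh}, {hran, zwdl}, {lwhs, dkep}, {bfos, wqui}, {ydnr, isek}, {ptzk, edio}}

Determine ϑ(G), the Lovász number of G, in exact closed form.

119*cos(pi/119)/(cos(pi/119) + 1)

Vertex qpgg has 2 neighbors: rnmm, aezs.
deg(asss) = 2; N(asss) = {duxm, ydnr}.
N(hacb) = {rwte, afdl}, |N(hacb)| = 2.
N(rwop) = {dogf, qymz}, |N(rwop)| = 2.
deg(v) = 2 for all v (|V|=119); connected 2-regular on 119 ⇒ C_{119}.
A has 60 distinct eigenvalues ≈ [2.0, 1.997213, 1.988859, 1.974962, 1.95556, 1.930708, 1.900475, 1.864944, 1.824216, 1.778403, 1.727634, 1.672049, 1.611804, 1.547067, 1.478018, 1.404849, 1.327765, 1.24698, 1.162719, 1.075218, 0.984719, 0.891477, 0.795749, 0.697804, 0.597914, 0.496357, 0.393417, 0.28938, 0.184537, 0.079179, -0.026399, -0.131904, -0.237041, -0.341517, -0.445042, -0.547326, -0.648085, -0.747037, -0.843907, -0.938425, -1.030328, -1.119358, -1.205269, -1.287821, -1.366783, -1.441936, -1.51307, -1.579986, -1.642499, -1.700434, -1.75363, -1.801938, -1.845223, -1.883366, -1.916259, -1.943812, -1.965946, -1.982601, -1.993731, -1.999303].
−119·(-2*cos(pi/119)) / ((2)−(-2*cos(pi/119))) = 119*cos(pi/119)/(cos(pi/119) + 1) = ϑ(G).
Numerically 59.489632.
Lovász sandwich 59 ≤ 119*cos(pi/119)/(cos(pi/119) + 1) ≤ 60: both strict.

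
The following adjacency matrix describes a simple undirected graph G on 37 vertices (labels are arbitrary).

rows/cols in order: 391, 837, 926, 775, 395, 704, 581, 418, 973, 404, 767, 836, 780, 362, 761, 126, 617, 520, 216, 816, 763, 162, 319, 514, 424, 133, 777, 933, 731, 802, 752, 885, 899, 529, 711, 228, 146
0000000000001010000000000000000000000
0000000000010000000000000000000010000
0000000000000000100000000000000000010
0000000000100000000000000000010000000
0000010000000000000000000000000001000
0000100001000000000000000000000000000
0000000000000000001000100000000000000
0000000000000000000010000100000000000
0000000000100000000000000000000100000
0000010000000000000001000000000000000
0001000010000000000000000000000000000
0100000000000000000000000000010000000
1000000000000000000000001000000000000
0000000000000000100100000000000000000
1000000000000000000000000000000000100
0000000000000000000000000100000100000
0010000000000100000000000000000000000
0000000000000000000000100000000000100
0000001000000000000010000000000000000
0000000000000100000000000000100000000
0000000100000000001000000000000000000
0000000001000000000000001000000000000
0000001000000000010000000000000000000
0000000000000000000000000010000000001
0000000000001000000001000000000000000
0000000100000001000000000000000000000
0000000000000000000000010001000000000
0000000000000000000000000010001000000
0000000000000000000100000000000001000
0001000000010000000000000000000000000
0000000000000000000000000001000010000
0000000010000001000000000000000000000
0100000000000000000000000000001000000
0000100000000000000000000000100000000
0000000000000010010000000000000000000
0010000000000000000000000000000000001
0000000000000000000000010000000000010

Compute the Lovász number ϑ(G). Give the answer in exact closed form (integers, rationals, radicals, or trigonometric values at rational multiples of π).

37*cos(pi/37)/(cos(pi/37) + 1)

deg(146) = 2; N(146) = {514, 228}.
Vertex 761 has 2 neighbors: 391, 711.
Vertex 837 has 2 neighbors: 836, 899.
Vertex 520 has 2 neighbors: 319, 711.
deg(v) = 2 for all v (|V|=37); connected 2-regular on 37 ⇒ C_{37}.
A has 19 distinct eigenvalues ≈ [2.0, 1.9712, 1.8858, 1.746, 1.5561, 1.3213, 1.0486, 0.7457, 0.4214, 0.0849, -0.254, -0.5856, -0.9004, -1.1893, -1.4439, -1.657, -1.8225, -1.9355, -1.9928].
With N=37: ϑ(G) = 37·(-(-1)*2*cos(pi/37))/(2−(-2*cos(pi/37))) = 37*cos(pi/37)/(cos(pi/37) + 1).
≈ 18.46662 (to 5 d.p.).
α=18, χ(Ḡ)=19; ϑ=37*cos(pi/37)/(cos(pi/37) + 1) lies between (both strict).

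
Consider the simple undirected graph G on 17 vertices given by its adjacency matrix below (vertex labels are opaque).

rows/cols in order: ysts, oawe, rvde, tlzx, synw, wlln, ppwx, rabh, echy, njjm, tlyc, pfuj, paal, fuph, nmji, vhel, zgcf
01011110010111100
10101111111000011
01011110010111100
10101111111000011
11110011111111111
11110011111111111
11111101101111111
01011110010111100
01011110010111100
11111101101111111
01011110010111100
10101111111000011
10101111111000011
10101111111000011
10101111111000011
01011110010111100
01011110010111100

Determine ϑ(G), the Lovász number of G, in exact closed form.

N(pfuj) = {ysts, rvde, synw, wlln, ppwx, rabh, echy, njjm, tlyc, vhel, zgcf}, |N(pfuj)| = 11.
deg(paal) = 11; N(paal) = {ysts, rvde, synw, wlln, ppwx, rabh, echy, njjm, tlyc, vhel, zgcf}.
N(tlzx) = {ysts, rvde, synw, wlln, ppwx, rabh, echy, njjm, tlyc, vhel, zgcf}, |N(tlzx)| = 11.
deg(vhel) = 10; N(vhel) = {oawe, tlzx, synw, wlln, ppwx, njjm, pfuj, paal, fuph, nmji}.
K_{7,6,2,2} (perfect); ϑ(G) = α(G) = max{7,6,2,2} = 7.
= 7.000000… (decimal).
α=7, χ(Ḡ)=7; ϑ=7 lies between (collapsed).

7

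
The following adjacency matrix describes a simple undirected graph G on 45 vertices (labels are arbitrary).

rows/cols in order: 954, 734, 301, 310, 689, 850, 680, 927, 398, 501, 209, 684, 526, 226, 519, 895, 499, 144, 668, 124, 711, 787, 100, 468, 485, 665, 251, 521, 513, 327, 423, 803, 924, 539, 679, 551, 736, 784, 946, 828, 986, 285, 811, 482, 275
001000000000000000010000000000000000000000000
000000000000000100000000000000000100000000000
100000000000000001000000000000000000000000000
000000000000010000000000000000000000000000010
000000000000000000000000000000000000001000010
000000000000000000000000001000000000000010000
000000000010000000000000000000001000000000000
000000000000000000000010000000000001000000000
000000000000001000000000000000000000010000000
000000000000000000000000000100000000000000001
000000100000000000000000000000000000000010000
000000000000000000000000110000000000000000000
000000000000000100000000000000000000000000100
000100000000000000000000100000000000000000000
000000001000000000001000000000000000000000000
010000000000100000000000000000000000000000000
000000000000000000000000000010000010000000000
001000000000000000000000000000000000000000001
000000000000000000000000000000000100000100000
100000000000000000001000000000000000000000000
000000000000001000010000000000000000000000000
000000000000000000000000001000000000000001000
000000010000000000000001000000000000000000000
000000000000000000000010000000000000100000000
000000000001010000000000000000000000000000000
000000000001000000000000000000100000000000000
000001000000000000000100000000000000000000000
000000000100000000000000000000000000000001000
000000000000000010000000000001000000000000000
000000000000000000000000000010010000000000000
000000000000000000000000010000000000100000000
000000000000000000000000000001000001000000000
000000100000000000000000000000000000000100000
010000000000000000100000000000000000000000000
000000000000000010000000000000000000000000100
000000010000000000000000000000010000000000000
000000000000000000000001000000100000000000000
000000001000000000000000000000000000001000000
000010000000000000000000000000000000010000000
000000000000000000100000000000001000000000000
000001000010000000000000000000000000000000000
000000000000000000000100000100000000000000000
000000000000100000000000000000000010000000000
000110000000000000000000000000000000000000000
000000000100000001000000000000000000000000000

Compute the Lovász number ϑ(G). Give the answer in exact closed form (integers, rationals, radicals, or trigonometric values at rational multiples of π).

45*cos(pi/45)/(cos(pi/45) + 1)

Vertex 526 has 2 neighbors: 895, 811.
N(679) = {499, 811}, |N(679)| = 2.
deg(519) = 2; N(519) = {398, 711}.
deg(665) = 2; N(665) = {684, 423}.
Regular of degree 2 on 45 vertices: this is C_{45}, the 45-cycle.
Distinct eigenvalues (to 5 d.p.): [2.0, 1.98054, 1.92252, 1.82709, 1.6961, 1.53209, 1.33826, 1.11839, 0.87674, 0.61803, 0.3473, 0.0698, -0.20906, -0.48384, -0.74921, -1.0, -1.23132, -1.43868, -1.61803, -1.7659, -1.87939, -1.9563, -1.99513].
λ_max=2, λ_min=-2*cos(pi/45); ϑ = −45·λ_min/(λ_max−λ_min) = 45*cos(pi/45)/(cos(pi/45) + 1).
≈ 22.4726 (to 4 d.p.).
Lovász sandwich 22 ≤ 45*cos(pi/45)/(cos(pi/45) + 1) ≤ 23: both strict.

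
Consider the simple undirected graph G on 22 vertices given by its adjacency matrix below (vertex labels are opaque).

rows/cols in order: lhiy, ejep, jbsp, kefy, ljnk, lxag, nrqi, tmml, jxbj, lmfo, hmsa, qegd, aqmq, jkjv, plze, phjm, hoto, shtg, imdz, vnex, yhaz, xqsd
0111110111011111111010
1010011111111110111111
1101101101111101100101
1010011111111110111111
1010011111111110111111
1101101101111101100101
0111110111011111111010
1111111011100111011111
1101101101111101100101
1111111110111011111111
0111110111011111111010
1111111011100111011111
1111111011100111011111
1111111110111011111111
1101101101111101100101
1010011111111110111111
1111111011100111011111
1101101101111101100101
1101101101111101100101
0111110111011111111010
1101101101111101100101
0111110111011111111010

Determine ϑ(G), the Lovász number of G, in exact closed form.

7

N(xqsd) = {ejep, jbsp, kefy, ljnk, lxag, tmml, jxbj, lmfo, qegd, aqmq, jkjv, plze, phjm, hoto, shtg, imdz, yhaz}, |N(xqsd)| = 17.
N(jxbj) = {lhiy, ejep, kefy, ljnk, nrqi, tmml, lmfo, hmsa, qegd, aqmq, jkjv, phjm, hoto, vnex, xqsd}, |N(jxbj)| = 15.
Vertex tmml has 18 neighbors: lhiy, ejep, jbsp, kefy, ljnk, lxag, nrqi, jxbj, lmfo, hmsa, jkjv, plze, phjm, shtg, imdz, vnex, yhaz, xqsd.
N(nrqi) = {ejep, jbsp, kefy, ljnk, lxag, tmml, jxbj, lmfo, qegd, aqmq, jkjv, plze, phjm, hoto, shtg, imdz, yhaz}, |N(nrqi)| = 17.
Complete 5-partite, parts [7, 5, 4, 4, 2]: perfect, ϑ = α = 7.
= 7.0000… (decimal).
Lovász sandwich 7 ≤ 7 ≤ 7: collapsed.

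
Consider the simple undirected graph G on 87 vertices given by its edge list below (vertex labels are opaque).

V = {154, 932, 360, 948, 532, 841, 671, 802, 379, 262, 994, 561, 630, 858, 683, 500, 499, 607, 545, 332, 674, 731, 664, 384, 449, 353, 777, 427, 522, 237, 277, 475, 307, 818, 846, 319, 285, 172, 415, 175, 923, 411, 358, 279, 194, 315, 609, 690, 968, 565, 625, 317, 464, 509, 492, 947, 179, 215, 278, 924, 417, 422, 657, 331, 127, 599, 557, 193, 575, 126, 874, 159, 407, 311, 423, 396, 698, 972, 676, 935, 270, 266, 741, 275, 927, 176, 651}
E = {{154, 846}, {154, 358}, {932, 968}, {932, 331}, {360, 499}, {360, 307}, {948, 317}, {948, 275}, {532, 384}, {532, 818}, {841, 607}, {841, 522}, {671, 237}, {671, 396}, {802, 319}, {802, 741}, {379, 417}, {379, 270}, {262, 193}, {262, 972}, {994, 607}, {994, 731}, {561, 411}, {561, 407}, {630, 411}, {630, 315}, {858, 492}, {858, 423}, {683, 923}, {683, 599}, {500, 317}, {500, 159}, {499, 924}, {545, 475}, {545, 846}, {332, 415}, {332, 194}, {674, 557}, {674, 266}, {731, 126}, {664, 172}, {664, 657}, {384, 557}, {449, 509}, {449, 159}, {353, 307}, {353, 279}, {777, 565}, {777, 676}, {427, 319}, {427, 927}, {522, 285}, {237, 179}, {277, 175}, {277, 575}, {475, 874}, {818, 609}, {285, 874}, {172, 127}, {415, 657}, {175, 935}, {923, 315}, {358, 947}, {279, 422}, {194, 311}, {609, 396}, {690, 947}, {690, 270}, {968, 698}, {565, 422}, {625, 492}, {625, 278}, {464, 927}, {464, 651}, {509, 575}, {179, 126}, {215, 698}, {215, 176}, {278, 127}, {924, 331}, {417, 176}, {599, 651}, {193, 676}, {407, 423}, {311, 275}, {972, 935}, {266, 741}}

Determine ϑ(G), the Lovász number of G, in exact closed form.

87*cos(pi/87)/(cos(pi/87) + 1)

Vertex 671 has 2 neighbors: 237, 396.
N(599) = {683, 651}, |N(599)| = 2.
N(731) = {994, 126}, |N(731)| = 2.
N(499) = {360, 924}, |N(499)| = 2.
deg(v) = 2 for all v (|V|=87); a single 87-cycle (edge-transitive).
The 44 distinct eigenvalues: [2.0, 1.9948, 1.9792, 1.9532, 1.9171, 1.871, 1.8152, 1.7498, 1.6754, 1.5922, 1.5007, 1.4014, 1.2948, 1.1814, 1.0619, 0.9368, 0.8069, 0.6727, 0.5351, 0.3946, 0.2521, 0.1083, -0.0361, -0.1803, -0.3236, -0.4651, -0.6043, -0.7403, -0.8724, -1.0, -1.1224, -1.2389, -1.349, -1.452, -1.5475, -1.6348, -1.7137, -1.7836, -1.8443, -1.8953, -1.9364, -1.9675, -1.9883, -1.9987].
−87·(-2*cos(pi/87)) / ((2)−(-2*cos(pi/87))) = 87*cos(pi/87)/(cos(pi/87) + 1) = ϑ(G).
= 43.485816452… (decimal).
α=43, χ(Ḡ)=44; ϑ=87*cos(pi/87)/(cos(pi/87) + 1) lies between (both strict).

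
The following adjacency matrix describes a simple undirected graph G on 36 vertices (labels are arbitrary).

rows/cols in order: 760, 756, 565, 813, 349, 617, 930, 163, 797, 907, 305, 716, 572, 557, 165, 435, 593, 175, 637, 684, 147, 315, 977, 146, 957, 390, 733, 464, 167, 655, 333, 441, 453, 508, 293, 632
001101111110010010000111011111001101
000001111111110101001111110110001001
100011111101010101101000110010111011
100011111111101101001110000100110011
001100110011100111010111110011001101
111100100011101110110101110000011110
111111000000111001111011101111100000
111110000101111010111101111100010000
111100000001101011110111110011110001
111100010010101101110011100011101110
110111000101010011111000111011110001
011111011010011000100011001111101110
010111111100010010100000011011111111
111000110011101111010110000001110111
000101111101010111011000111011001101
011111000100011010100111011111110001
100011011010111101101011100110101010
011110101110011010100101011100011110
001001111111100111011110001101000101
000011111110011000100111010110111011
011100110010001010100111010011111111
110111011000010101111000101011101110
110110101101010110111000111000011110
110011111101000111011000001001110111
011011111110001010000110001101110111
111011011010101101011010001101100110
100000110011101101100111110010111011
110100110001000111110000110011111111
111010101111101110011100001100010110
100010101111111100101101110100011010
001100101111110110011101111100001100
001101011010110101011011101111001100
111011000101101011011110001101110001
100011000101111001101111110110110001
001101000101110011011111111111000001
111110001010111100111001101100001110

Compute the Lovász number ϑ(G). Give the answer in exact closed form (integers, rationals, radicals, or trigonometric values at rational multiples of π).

Vertex 508 has 21 neighbors: 760, 349, 617, 907, 716, 572, 557, 165, 175, 637, 147, 315, 977, 146, 957, 390, 464, 167, 333, 441, 632.
Vertex 716 has 21 neighbors: 756, 565, 813, 349, 617, 163, 797, 305, 557, 165, 637, 977, 146, 733, 464, 167, 655, 333, 453, 508, 293.
N(813) = {760, 349, 617, 930, 163, 797, 907, 305, 716, 572, 165, 435, 175, 147, 315, 977, 464, 333, 441, 293, 632}, |N(813)| = 21.
N(977) = {760, 756, 813, 349, 930, 797, 907, 716, 557, 435, 593, 637, 684, 147, 957, 390, 733, 441, 453, 508, 293}, |N(977)| = 21.
36-vertex 21-regular graph: Kneser K(9,2) on C(9,2)=36 vertices.
Distinct eigenvalues (to 3 d.p.): [21.0, 1.0, -6.0].
Lovász (edge-transitive): ϑ = −36·(-6)/((21)−(-6)) = 8.
≈ 8.00000000 (to 8 d.p.).

8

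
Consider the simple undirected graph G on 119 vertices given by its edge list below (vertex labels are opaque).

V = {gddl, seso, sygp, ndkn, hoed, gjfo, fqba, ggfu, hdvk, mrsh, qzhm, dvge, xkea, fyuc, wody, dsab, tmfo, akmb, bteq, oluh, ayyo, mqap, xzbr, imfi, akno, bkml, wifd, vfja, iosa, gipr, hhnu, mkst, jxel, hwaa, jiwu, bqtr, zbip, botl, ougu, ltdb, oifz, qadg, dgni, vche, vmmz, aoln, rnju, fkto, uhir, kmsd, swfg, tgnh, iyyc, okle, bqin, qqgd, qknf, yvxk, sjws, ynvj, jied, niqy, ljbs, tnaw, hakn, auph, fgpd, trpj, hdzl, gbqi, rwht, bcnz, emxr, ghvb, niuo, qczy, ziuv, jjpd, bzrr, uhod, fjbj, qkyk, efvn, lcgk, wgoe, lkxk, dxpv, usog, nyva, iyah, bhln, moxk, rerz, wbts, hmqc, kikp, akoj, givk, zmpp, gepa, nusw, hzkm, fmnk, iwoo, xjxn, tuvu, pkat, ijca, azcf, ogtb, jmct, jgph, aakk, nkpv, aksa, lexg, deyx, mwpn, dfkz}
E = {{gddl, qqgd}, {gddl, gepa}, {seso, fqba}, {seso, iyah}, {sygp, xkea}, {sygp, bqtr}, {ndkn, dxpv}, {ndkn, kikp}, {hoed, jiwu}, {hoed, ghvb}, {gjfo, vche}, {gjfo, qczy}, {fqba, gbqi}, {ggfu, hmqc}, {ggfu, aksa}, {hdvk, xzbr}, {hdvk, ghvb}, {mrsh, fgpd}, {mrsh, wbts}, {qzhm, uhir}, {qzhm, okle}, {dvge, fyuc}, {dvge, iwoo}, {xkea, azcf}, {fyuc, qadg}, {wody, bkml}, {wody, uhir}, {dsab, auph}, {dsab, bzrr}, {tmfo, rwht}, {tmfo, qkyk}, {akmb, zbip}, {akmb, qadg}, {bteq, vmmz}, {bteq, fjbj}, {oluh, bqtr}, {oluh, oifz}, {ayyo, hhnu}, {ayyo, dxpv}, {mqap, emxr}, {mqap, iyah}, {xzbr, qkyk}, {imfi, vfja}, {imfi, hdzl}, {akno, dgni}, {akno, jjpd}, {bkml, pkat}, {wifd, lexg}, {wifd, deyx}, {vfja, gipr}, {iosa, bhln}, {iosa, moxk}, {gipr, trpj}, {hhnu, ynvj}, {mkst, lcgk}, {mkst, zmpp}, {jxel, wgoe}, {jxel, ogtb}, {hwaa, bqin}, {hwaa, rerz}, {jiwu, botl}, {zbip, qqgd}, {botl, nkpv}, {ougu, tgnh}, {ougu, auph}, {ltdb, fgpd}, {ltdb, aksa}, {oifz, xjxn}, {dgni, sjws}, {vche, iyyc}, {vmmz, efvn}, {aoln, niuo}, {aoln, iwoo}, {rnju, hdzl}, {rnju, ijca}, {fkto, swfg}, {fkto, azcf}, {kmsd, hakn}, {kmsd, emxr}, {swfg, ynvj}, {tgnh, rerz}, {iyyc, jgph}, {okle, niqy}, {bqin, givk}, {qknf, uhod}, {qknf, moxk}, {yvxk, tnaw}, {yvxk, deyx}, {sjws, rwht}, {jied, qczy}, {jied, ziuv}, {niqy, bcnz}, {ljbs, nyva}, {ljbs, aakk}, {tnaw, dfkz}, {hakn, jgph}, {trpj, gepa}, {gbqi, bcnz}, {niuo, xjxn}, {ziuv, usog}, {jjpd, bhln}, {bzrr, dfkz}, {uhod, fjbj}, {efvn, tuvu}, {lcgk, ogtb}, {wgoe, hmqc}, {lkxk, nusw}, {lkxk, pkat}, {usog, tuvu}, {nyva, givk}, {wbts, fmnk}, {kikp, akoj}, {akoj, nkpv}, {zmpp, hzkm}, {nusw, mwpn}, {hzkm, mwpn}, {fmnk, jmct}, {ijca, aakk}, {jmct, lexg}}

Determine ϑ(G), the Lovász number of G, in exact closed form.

Vertex vmmz has 2 neighbors: bteq, efvn.
Vertex gjfo has 2 neighbors: vche, qczy.
deg(rerz) = 2; N(rerz) = {hwaa, tgnh}.
Vertex qknf has 2 neighbors: uhod, moxk.
G on 119 vertices is 2-regular; this is C_{119}, the 119-cycle.
The 60 distinct eigenvalues: [2.0, 1.9972, 1.9889, 1.975, 1.9556, 1.9307, 1.9005, 1.8649, 1.8242, 1.7784, 1.7276, 1.672, 1.6118, 1.5471, 1.478, 1.4048, 1.3278, 1.247, 1.1627, 1.0752, 0.9847, 0.8915, 0.7957, 0.6978, 0.5979, 0.4964, 0.3934, 0.2894, 0.1845, 0.0792, -0.0264, -0.1319, -0.237, -0.3415, -0.445, -0.5473, -0.6481, -0.747, -0.8439, -0.9384, -1.0303, -1.1194, -1.2053, -1.2878, -1.3668, -1.4419, -1.5131, -1.58, -1.6425, -1.7004, -1.7536, -1.8019, -1.8452, -1.8834, -1.9163, -1.9438, -1.9659, -1.9826, -1.9937, -1.9993].
With N=119: ϑ(G) = 119·(-(-1)*2*cos(pi/119))/(2−(-2*cos(pi/119))) = 119*cos(pi/119)/(cos(pi/119) + 1).
≈ 59.48963 (to 5 d.p.).
α=59, χ(Ḡ)=60; ϑ=119*cos(pi/119)/(cos(pi/119) + 1) lies between (both strict).

119*cos(pi/119)/(cos(pi/119) + 1)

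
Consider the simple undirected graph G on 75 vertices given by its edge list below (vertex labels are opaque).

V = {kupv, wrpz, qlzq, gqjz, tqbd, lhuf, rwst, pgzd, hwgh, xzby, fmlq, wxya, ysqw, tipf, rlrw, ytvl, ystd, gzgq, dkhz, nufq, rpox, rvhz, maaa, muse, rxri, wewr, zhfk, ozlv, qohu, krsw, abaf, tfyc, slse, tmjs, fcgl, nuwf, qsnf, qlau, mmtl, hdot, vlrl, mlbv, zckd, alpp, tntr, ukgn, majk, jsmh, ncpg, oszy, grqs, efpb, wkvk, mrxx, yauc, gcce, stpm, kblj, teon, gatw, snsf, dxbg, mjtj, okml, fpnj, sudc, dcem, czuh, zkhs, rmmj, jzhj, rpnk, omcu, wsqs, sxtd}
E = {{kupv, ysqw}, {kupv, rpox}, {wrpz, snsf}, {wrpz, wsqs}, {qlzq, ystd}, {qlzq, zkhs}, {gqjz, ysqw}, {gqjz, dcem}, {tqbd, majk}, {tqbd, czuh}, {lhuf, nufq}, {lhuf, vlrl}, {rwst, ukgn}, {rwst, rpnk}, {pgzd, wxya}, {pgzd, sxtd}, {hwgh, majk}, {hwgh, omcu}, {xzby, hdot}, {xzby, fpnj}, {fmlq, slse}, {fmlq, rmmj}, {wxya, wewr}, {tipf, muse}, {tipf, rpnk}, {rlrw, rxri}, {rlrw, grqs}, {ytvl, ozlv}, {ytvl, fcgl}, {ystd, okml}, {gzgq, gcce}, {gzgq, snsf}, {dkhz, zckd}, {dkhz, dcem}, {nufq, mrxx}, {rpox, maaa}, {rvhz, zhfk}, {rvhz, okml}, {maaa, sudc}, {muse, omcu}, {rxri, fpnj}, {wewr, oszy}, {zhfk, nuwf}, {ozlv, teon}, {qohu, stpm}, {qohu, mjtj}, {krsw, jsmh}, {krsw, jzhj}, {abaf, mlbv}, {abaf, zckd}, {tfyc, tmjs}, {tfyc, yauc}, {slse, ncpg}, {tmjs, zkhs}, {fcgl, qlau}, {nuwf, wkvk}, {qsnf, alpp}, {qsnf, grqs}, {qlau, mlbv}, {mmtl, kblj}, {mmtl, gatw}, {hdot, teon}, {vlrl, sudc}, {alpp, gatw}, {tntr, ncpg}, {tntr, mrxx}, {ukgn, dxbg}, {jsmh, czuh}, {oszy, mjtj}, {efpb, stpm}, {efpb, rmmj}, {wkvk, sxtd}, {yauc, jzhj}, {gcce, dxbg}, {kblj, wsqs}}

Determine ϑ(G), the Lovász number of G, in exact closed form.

75*cos(pi/75)/(cos(pi/75) + 1)

deg(rwst) = 2; N(rwst) = {ukgn, rpnk}.
deg(ytvl) = 2; N(ytvl) = {ozlv, fcgl}.
Vertex rmmj has 2 neighbors: fmlq, efpb.
Vertex ozlv has 2 neighbors: ytvl, teon.
deg(v) = 2 for all v (|V|=75); a single 75-cycle (edge-transitive).
Distinct eigenvalues (to 3 d.p.): [2.0, 1.993, 1.972, 1.937, 1.889, 1.827, 1.753, 1.666, 1.567, 1.458, 1.338, 1.209, 1.072, 0.927, 0.775, 0.618, 0.457, 0.292, 0.126, -0.042, -0.209, -0.375, -0.538, -0.697, -0.852, -1.0, -1.141, -1.275, -1.399, -1.514, -1.618, -1.711, -1.791, -1.86, -1.915, -1.956, -1.984, -1.998].
ϑ = −N·λ_min/(λ_max−λ_min) = −75·(-2*cos(pi/75))/(2−(-2*cos(pi/75))) = 75*cos(pi/75)/(cos(pi/75) + 1).
ϑ(G) ≈ 37.48355.
Lovász sandwich 37 ≤ 75*cos(pi/75)/(cos(pi/75) + 1) ≤ 38: both strict.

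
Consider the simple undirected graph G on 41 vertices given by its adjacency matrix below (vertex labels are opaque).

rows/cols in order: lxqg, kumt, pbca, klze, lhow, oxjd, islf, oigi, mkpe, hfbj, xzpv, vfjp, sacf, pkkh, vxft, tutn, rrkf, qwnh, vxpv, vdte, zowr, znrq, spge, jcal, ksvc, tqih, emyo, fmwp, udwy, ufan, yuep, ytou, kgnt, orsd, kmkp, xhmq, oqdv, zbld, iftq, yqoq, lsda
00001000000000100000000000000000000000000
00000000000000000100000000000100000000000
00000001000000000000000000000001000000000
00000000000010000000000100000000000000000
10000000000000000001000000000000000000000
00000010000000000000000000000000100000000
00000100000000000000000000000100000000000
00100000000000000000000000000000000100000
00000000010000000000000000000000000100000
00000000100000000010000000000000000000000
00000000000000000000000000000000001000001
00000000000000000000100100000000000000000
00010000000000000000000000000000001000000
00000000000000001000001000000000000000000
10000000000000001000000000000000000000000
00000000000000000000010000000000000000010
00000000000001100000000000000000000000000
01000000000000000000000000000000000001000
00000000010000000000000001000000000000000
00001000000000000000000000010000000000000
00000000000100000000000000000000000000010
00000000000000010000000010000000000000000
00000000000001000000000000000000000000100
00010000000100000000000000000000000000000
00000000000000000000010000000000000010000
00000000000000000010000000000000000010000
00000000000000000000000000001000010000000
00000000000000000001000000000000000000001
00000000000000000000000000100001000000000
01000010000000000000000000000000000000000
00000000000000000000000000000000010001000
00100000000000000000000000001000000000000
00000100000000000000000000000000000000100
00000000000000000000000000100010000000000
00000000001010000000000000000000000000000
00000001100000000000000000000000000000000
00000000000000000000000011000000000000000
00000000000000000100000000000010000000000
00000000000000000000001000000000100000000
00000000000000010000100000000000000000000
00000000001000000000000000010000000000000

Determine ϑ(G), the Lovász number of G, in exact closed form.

Vertex islf has 2 neighbors: oxjd, ufan.
N(orsd) = {emyo, yuep}, |N(orsd)| = 2.
deg(yqoq) = 2; N(yqoq) = {tutn, zowr}.
Vertex rrkf has 2 neighbors: pkkh, vxft.
41-vertex 2-regular graph: a single 41-cycle (edge-transitive).
The 21 distinct eigenvalues: [2.0, 1.976561, 1.906793, 1.792331, 1.635859, 1.441043, 1.212451, 0.95544, 0.676034, 0.380782, 0.076605, -0.229367, -0.529963, -0.818137, -1.087135, -1.330651, -1.542978, -1.719139, -1.855005, -1.947391, -1.994132].
With N=41: ϑ(G) = 41·(-(-1)*2*cos(pi/41))/(2−(-2*cos(pi/41))) = 41*cos(pi/41)/(cos(pi/41) + 1).
Numerically 20.4699.
20 ≤ 41*cos(pi/41)/(cos(pi/41) + 1) ≤ 21: both strict.

41*cos(pi/41)/(cos(pi/41) + 1)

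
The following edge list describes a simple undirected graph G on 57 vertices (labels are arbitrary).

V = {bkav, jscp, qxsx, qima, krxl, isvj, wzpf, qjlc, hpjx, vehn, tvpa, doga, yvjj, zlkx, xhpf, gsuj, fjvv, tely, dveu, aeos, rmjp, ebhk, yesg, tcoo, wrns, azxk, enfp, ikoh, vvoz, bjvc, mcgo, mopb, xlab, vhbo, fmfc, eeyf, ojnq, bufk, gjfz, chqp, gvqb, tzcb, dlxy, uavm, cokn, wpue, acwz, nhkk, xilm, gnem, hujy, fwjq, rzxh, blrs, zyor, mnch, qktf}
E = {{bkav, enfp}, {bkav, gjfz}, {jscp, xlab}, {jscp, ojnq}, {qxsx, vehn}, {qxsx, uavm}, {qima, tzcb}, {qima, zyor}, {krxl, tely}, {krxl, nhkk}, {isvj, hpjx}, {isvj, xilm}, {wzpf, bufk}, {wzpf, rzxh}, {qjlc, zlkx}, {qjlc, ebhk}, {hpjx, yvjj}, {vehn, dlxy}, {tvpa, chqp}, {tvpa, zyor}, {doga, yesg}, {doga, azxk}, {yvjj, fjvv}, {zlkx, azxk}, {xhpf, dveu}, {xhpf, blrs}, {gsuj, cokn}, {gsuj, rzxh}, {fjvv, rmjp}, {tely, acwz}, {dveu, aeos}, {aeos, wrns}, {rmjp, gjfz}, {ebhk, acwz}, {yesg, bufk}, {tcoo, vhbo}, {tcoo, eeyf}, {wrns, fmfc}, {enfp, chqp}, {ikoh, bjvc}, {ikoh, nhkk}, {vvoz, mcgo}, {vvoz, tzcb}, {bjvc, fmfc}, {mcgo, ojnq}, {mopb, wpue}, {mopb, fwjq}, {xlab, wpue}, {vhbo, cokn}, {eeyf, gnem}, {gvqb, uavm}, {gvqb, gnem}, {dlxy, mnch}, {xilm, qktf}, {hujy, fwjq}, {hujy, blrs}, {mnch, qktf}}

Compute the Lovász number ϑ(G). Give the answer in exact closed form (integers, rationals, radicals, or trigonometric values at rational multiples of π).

Vertex bufk has 2 neighbors: wzpf, yesg.
deg(zyor) = 2; N(zyor) = {qima, tvpa}.
deg(mcgo) = 2; N(mcgo) = {vvoz, ojnq}.
N(isvj) = {hpjx, xilm}, |N(isvj)| = 2.
deg(v) = 2 for all v (|V|=57); a single 57-cycle (edge-transitive).
The 29 distinct eigenvalues: [2.0, 1.988, 1.952, 1.892, 1.809, 1.704, 1.578, 1.434, 1.271, 1.094, 0.903, 0.701, 0.491, 0.275, 0.055, -0.165, -0.383, -0.597, -0.803, -1.0, -1.184, -1.355, -1.508, -1.644, -1.759, -1.853, -1.925, -1.973, -1.997].
−57·(-2*cos(pi/57)) / ((2)−(-2*cos(pi/57))) = 57*cos(pi/57)/(cos(pi/57) + 1) = ϑ(G).
ϑ(G) ≈ 28.47835.
Check 28 ≤ 57*cos(pi/57)/(cos(pi/57) + 1) ≤ 29: both strict.

57*cos(pi/57)/(cos(pi/57) + 1)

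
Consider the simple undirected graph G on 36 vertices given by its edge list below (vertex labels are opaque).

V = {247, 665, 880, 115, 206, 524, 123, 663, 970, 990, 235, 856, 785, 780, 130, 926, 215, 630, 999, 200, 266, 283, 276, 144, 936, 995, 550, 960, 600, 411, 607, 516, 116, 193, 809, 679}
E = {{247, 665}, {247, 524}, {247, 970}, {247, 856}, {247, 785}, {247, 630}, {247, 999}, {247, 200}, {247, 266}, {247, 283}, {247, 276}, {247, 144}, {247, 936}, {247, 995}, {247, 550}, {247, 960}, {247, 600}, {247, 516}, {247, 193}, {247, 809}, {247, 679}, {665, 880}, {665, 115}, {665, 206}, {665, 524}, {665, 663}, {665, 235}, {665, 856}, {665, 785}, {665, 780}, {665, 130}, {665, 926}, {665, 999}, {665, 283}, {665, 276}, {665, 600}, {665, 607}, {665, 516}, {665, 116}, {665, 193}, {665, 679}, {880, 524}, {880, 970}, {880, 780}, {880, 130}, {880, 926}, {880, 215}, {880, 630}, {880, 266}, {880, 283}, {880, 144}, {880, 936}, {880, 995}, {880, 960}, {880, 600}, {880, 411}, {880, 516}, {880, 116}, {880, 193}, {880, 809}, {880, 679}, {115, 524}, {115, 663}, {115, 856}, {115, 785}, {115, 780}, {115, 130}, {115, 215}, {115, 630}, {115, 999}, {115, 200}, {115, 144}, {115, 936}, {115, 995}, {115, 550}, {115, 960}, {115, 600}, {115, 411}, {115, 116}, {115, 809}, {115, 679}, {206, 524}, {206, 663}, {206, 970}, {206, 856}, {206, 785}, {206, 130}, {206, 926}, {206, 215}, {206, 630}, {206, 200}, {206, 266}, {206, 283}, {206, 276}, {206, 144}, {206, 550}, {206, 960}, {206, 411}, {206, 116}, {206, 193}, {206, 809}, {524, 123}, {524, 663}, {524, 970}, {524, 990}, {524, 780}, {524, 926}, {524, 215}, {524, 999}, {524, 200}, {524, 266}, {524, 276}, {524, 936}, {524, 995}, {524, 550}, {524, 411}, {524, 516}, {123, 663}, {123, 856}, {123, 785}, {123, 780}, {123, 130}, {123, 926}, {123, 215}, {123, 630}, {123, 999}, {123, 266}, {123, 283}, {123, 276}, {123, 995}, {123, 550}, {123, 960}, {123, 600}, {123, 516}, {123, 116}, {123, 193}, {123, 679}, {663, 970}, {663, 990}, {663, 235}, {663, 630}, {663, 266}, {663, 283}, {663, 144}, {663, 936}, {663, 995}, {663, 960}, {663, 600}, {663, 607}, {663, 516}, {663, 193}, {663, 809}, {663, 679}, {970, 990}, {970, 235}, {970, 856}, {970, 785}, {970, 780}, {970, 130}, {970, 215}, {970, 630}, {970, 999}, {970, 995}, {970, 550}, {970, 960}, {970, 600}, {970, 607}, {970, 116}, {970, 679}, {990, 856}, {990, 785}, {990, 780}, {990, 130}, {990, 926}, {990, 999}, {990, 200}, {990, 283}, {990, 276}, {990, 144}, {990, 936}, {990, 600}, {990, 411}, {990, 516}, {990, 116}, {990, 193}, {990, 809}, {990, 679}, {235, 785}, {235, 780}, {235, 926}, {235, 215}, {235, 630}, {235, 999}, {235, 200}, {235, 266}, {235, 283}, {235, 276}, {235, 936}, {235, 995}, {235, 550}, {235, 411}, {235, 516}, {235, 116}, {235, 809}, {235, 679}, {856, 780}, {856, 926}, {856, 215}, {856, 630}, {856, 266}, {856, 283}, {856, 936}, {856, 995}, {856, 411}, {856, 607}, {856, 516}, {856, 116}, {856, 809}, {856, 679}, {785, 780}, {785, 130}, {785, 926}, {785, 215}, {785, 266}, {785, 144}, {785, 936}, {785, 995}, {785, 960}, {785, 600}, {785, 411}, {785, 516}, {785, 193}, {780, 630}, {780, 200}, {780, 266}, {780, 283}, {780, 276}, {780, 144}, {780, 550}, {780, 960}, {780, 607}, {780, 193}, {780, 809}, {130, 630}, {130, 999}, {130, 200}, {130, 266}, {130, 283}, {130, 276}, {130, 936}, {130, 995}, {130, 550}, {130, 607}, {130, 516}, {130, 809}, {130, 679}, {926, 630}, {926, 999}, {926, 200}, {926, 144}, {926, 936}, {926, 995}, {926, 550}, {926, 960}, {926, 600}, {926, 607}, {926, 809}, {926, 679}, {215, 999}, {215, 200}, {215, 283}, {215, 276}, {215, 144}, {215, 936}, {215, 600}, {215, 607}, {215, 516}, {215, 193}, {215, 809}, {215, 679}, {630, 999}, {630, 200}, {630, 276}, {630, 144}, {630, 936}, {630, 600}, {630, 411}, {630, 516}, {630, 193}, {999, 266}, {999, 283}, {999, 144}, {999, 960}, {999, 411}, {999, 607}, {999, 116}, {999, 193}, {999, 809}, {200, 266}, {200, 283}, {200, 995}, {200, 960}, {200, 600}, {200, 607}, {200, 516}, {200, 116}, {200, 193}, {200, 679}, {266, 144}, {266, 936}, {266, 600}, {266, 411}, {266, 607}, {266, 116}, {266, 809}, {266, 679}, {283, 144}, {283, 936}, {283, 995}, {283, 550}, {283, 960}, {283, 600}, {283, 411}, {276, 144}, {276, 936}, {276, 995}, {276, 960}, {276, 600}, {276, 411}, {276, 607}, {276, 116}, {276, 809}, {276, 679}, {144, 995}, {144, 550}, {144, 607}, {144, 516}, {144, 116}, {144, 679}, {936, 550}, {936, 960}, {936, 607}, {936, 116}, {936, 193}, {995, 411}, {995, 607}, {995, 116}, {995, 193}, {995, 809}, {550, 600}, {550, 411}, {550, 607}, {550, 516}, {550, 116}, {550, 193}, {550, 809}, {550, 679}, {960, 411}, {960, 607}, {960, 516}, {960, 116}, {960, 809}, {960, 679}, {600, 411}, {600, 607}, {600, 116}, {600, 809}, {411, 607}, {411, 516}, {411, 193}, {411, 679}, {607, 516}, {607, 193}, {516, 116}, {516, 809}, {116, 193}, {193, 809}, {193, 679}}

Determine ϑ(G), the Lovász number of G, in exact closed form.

8

deg(130) = 21; N(130) = {665, 880, 115, 206, 123, 970, 990, 785, 630, 999, 200, 266, 283, 276, 936, 995, 550, 607, 516, 809, 679}.
deg(276) = 21; N(276) = {247, 665, 206, 524, 123, 990, 235, 780, 130, 215, 630, 144, 936, 995, 960, 600, 411, 607, 116, 809, 679}.
deg(970) = 21; N(970) = {247, 880, 206, 524, 663, 990, 235, 856, 785, 780, 130, 215, 630, 999, 995, 550, 960, 600, 607, 116, 679}.
N(960) = {247, 880, 115, 206, 123, 663, 970, 785, 780, 926, 999, 200, 283, 276, 936, 411, 607, 516, 116, 809, 679}, |N(960)| = 21.
G on 36 vertices is 21-regular; Kneser-type, 2-subsets of [9].
Distinct eigenvalues (to 4 d.p.): [21.0, 1.0, -6.0].
Lovász (edge-transitive): ϑ = −36·(-6)/((21)−(-6)) = 8.
≈ 8.000000 (to 6 d.p.).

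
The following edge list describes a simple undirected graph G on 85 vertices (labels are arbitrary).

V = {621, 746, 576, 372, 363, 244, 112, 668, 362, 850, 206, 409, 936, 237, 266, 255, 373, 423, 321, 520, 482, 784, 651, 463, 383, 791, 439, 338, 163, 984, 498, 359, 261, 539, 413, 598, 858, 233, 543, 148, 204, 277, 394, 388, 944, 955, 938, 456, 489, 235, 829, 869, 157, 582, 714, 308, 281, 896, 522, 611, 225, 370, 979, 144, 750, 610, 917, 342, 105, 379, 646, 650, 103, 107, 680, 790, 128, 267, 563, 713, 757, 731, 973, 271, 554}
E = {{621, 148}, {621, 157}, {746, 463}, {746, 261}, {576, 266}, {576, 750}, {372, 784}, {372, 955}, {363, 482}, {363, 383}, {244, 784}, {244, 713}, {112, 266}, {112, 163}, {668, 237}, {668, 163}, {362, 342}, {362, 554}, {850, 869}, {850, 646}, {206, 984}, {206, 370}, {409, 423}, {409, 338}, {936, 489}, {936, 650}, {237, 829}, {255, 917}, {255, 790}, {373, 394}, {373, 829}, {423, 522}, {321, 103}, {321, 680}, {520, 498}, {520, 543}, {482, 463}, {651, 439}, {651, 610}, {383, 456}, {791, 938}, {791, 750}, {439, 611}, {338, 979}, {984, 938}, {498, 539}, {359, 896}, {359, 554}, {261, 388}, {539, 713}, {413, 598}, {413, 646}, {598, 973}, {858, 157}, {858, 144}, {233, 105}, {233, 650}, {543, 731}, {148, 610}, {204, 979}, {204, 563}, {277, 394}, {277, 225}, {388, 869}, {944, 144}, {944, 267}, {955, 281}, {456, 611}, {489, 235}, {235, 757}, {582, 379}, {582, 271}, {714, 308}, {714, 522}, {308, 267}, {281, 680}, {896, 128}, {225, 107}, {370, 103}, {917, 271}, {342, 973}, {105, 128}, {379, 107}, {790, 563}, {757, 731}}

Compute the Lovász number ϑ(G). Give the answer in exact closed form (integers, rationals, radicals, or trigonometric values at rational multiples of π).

85*cos(pi/85)/(cos(pi/85) + 1)

N(372) = {784, 955}, |N(372)| = 2.
deg(576) = 2; N(576) = {266, 750}.
deg(373) = 2; N(373) = {394, 829}.
Vertex 342 has 2 neighbors: 362, 973.
G on 85 vertices is 2-regular; connected 2-regular on 85 ⇒ C_{85}.
A has 43 distinct eigenvalues ≈ [2.0, 1.9945, 1.9782, 1.951, 1.9132, 1.8649, 1.8065, 1.7382, 1.6604, 1.5735, 1.478, 1.3745, 1.2634, 1.1455, 1.0213, 0.8915, 0.7568, 0.618, 0.4759, 0.3311, 0.1845, 0.037, -0.1108, -0.258, -0.4038, -0.5473, -0.6879, -0.8247, -0.957, -1.0841, -1.2053, -1.3198, -1.4272, -1.5268, -1.618, -1.7004, -1.7735, -1.837, -1.8904, -1.9334, -1.9659, -1.9877, -1.9986].
With N=85: ϑ(G) = 85·(-(-1)*2*cos(pi/85))/(2−(-2*cos(pi/85))) = 85*cos(pi/85)/(cos(pi/85) + 1).
= 42.485483… (decimal).
α=42, χ(Ḡ)=43; ϑ=85*cos(pi/85)/(cos(pi/85) + 1) lies between (both strict).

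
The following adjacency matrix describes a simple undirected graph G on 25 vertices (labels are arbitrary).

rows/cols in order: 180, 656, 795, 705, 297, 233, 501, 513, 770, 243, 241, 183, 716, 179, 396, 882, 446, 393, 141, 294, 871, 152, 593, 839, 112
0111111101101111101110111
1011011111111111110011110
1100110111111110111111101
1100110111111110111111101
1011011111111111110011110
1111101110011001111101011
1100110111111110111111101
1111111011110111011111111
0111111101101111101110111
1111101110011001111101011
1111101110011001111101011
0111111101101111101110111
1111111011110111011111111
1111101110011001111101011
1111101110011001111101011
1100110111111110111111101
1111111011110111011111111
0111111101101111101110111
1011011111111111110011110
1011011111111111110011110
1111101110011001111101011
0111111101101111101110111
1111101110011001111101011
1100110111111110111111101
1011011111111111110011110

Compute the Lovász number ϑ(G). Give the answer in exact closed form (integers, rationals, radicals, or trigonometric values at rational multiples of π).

7

deg(396) = 18; N(396) = {180, 656, 795, 705, 297, 501, 513, 770, 183, 716, 882, 446, 393, 141, 294, 152, 839, 112}.
N(241) = {180, 656, 795, 705, 297, 501, 513, 770, 183, 716, 882, 446, 393, 141, 294, 152, 839, 112}, |N(241)| = 18.
deg(593) = 18; N(593) = {180, 656, 795, 705, 297, 501, 513, 770, 183, 716, 882, 446, 393, 141, 294, 152, 839, 112}.
deg(183) = 20; N(183) = {656, 795, 705, 297, 233, 501, 513, 243, 241, 716, 179, 396, 882, 446, 141, 294, 871, 593, 839, 112}.
G = K_{7,5,5,5,3}: α = 7 = χ(Ḡ), so ϑ = 7.
ϑ(G) ≈ 7.00000.
Lovász sandwich 7 ≤ 7 ≤ 7: collapsed.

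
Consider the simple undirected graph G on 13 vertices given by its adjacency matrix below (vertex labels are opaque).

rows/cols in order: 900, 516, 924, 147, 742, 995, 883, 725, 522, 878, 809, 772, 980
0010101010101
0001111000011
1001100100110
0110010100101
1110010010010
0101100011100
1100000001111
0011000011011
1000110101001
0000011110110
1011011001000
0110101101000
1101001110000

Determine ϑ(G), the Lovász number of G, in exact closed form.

Vertex 995 has 6 neighbors: 516, 147, 742, 522, 878, 809.
deg(809) = 6; N(809) = {900, 924, 147, 995, 883, 878}.
N(980) = {900, 516, 147, 883, 725, 522}, |N(980)| = 6.
Vertex 772 has 6 neighbors: 516, 924, 742, 883, 725, 878.
deg(v) = 6 for all v (|V|=13); Paley(13): SR with (k,λ,μ)=(6,2,3).
A has 3 distinct eigenvalues ≈ [6.0, 1.30278, -2.30278].
ϑ = −N·λ_min/(λ_max−λ_min) = −13·(-sqrt(13)/2 - 1/2)/(6−(-sqrt(13)/2 - 1/2)) = sqrt(13).
≈ 3.605551 (to 6 d.p.).

sqrt(13)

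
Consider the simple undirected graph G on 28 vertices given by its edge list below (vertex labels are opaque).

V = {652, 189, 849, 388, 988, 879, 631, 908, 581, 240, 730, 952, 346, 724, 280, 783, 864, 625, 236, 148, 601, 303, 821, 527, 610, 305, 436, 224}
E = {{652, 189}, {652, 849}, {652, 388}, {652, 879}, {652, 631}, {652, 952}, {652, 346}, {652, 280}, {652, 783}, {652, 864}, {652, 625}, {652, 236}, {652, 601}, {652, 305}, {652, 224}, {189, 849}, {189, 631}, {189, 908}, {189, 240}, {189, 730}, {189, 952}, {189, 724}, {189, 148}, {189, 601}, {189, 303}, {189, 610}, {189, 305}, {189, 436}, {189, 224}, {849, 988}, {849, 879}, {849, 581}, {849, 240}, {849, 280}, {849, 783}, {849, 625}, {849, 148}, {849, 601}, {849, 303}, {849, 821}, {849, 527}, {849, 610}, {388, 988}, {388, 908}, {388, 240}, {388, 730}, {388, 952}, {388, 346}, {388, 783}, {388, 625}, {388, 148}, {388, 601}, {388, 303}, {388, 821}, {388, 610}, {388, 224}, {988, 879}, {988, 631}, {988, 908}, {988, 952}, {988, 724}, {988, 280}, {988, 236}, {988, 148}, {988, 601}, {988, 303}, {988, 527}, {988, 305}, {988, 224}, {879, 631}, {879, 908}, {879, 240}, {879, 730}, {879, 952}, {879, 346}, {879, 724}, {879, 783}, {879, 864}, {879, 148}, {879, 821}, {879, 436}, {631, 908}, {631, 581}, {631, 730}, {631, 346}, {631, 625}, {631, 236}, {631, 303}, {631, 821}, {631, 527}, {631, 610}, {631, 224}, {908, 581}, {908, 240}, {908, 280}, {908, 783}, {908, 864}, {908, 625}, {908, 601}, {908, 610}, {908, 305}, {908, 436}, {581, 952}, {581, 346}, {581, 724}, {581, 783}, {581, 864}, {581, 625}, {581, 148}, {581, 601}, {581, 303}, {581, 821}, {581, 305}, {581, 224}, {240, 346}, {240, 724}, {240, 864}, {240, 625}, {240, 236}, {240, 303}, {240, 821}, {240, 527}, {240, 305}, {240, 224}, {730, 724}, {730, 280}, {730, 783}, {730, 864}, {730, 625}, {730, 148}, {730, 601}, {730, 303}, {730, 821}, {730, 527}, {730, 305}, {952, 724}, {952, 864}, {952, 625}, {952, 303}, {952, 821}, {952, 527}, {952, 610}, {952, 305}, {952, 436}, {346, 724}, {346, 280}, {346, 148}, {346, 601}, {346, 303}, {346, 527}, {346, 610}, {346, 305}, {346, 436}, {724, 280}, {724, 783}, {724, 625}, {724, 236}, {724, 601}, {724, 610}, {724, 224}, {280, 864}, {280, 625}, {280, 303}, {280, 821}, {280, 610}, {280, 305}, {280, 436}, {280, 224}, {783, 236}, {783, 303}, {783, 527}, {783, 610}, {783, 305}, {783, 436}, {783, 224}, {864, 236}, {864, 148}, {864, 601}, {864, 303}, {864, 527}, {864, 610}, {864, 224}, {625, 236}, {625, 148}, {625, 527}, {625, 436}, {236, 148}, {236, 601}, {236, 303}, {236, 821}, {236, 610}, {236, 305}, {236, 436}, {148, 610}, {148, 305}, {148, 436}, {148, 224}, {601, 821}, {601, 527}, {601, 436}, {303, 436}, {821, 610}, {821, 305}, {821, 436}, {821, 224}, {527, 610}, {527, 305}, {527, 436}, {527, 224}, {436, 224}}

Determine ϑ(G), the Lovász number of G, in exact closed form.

7

deg(879) = 15; N(879) = {652, 849, 988, 631, 908, 240, 730, 952, 346, 724, 783, 864, 148, 821, 436}.
Vertex 303 has 15 neighbors: 189, 849, 388, 988, 631, 581, 240, 730, 952, 346, 280, 783, 864, 236, 436.
N(436) = {189, 879, 908, 952, 346, 280, 783, 625, 236, 148, 601, 303, 821, 527, 224}, |N(436)| = 15.
N(849) = {652, 189, 988, 879, 581, 240, 280, 783, 625, 148, 601, 303, 821, 527, 610}, |N(849)| = 15.
15-regular, N=28; Kneser K(8,2) on C(8,2)=28 vertices.
The 3 distinct eigenvalues: [15.0, 1.0, -5.0].
Lovász: ϑ = −28(-5)/(15+-1*(-5)) = 7.
ϑ(G) ≈ 7.0000000.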